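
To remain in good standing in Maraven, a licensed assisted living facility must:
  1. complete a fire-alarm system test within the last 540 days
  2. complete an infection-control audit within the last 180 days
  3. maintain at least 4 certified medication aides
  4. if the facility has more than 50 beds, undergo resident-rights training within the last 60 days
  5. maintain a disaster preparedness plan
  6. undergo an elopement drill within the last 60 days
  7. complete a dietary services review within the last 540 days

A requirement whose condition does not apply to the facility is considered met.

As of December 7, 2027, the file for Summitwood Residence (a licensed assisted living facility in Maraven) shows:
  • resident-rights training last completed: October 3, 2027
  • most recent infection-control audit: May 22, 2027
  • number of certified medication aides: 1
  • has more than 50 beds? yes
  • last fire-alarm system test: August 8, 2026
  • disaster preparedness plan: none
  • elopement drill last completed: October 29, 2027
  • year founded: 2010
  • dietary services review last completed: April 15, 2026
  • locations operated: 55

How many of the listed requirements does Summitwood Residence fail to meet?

5

1. fire-alarm system test 486 days ago vs limit 540 → met
2. infection-control audit 199 days ago vs limit 180 → not met
3. certified medication aides 1 < 4 → not met
4. condition 'has more than 50 beds' holds; resident-rights training 65 days ago vs limit 60 → not met
5. disaster preparedness plan absent → not met
6. elopement drill 39 days ago vs limit 60 → met
7. dietary services review 601 days ago vs limit 540 → not met
Not met: 5 of 7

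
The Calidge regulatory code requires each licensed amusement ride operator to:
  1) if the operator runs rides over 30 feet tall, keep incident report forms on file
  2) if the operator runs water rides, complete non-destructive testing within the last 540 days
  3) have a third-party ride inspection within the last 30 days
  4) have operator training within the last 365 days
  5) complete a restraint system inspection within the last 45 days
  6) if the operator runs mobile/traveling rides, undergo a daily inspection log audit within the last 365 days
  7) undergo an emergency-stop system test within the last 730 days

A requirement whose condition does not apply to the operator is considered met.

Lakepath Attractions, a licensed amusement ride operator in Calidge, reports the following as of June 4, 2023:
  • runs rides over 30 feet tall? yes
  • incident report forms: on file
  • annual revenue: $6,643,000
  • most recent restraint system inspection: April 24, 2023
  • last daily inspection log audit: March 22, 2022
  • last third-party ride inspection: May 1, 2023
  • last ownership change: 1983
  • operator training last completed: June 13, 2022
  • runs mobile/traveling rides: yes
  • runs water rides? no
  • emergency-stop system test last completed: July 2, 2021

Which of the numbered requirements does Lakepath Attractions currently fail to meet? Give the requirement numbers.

1. condition 'runs rides over 30 feet tall' holds; incident report forms present → met
2. condition 'runs water rides' does not hold → requirement n/a → met
3. third-party ride inspection 34 days ago vs limit 30 → not met
4. operator training 356 days ago vs limit 365 → met
5. restraint system inspection 41 days ago vs limit 45 → met
6. condition 'runs mobile/traveling rides' holds; daily inspection log audit 439 days ago vs limit 365 → not met
7. emergency-stop system test 702 days ago vs limit 730 → met
Not met: 3, 6

3, 6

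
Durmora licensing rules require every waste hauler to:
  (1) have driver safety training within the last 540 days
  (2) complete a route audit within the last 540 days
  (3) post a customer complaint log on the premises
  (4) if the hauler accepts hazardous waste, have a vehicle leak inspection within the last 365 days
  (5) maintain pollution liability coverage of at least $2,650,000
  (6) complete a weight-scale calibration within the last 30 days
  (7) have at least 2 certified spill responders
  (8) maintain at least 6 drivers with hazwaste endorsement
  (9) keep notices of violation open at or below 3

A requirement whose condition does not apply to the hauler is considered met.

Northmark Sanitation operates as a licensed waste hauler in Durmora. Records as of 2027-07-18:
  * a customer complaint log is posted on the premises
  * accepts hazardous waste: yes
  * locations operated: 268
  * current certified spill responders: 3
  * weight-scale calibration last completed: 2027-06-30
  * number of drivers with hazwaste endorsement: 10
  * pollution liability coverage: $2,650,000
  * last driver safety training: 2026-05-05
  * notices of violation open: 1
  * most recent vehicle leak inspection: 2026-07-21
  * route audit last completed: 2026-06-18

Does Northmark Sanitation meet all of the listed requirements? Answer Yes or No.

1. driver safety training 439 days ago vs limit 540 → met
2. route audit 395 days ago vs limit 540 → met
3. customer complaint log present → met
4. condition 'accepts hazardous waste' holds; vehicle leak inspection 362 days ago vs limit 365 → met
5. pollution liability coverage $2,650,000 ≥ $2,650,000 → met
6. weight-scale calibration 18 days ago vs limit 30 → met
7. certified spill responders 3 ≥ 2 → met
8. drivers with hazwaste endorsement 10 ≥ 6 → met
9. notices of violation open 1 ≤ 3 → met
All met.

Yes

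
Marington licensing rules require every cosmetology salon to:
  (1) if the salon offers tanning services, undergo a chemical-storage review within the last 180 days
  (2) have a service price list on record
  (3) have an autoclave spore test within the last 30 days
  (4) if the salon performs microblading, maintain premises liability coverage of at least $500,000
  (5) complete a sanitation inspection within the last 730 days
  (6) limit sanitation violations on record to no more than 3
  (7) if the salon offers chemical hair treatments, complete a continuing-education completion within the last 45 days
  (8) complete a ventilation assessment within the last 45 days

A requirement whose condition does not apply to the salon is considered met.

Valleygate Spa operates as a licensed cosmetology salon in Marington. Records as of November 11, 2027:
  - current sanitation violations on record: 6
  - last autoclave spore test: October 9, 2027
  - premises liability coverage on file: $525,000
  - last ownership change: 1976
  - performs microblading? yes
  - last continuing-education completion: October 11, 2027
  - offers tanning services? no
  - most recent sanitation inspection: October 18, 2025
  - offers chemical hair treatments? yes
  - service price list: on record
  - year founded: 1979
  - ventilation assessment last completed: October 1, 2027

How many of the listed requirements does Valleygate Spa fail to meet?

1. condition 'offers tanning services' does not hold → requirement n/a → met
2. service price list present → met
3. autoclave spore test 33 days ago vs limit 30 → not met
4. condition 'performs microblading' holds; premises liability coverage $525,000 ≥ $500,000 → met
5. sanitation inspection 754 days ago vs limit 730 → not met
6. sanitation violations on record 6 > 3 → not met
7. condition 'offers chemical hair treatments' holds; continuing-education completion 31 days ago vs limit 45 → met
8. ventilation assessment 41 days ago vs limit 45 → met
Not met: 3 of 8

3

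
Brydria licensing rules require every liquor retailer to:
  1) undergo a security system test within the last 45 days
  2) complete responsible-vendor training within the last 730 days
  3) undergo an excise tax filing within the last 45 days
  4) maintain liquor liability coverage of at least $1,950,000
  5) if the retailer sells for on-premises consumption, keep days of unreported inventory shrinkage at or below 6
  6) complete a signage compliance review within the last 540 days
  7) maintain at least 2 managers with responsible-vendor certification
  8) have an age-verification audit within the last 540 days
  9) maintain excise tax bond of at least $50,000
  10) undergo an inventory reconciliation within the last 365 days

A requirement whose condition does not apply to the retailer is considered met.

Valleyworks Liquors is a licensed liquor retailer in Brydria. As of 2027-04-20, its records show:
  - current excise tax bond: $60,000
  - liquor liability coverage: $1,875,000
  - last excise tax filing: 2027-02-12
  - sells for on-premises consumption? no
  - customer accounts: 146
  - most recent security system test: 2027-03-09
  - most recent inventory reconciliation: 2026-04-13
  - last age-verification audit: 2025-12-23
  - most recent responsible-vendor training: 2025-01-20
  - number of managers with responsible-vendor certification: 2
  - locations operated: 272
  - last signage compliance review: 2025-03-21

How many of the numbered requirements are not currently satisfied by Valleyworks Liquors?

1. security system test 42 days ago vs limit 45 → met
2. responsible-vendor training 820 days ago vs limit 730 → not met
3. excise tax filing 67 days ago vs limit 45 → not met
4. liquor liability coverage $1,875,000 < $1,950,000 → not met
5. condition 'sells for on-premises consumption' does not hold → requirement n/a → met
6. signage compliance review 760 days ago vs limit 540 → not met
7. managers with responsible-vendor certification 2 ≥ 2 → met
8. age-verification audit 483 days ago vs limit 540 → met
9. excise tax bond $60,000 ≥ $50,000 → met
10. inventory reconciliation 372 days ago vs limit 365 → not met
Not met: 5 of 10

5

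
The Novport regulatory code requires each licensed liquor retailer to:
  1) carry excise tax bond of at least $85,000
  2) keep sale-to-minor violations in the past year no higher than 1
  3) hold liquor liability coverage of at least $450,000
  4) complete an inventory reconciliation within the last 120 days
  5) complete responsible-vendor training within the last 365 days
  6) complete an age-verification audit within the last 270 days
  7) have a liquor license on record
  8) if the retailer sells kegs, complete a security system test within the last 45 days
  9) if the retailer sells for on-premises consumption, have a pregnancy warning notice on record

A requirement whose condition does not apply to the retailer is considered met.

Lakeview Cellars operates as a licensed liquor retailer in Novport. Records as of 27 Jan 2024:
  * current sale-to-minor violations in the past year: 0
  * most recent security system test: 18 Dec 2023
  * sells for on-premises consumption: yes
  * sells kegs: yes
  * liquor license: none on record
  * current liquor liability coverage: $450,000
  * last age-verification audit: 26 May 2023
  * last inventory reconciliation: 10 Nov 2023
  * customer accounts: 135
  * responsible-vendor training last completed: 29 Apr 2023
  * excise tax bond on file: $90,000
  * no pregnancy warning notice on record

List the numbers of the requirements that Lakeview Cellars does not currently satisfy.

7, 9

1. excise tax bond $90,000 ≥ $85,000 → met
2. sale-to-minor violations in the past year 0 ≤ 1 → met
3. liquor liability coverage $450,000 ≥ $450,000 → met
4. inventory reconciliation 78 days ago vs limit 120 → met
5. responsible-vendor training 273 days ago vs limit 365 → met
6. age-verification audit 246 days ago vs limit 270 → met
7. liquor license absent → not met
8. condition 'sells kegs' holds; security system test 40 days ago vs limit 45 → met
9. condition 'sells for on-premises consumption' holds; pregnancy warning notice absent → not met
Not met: 7, 9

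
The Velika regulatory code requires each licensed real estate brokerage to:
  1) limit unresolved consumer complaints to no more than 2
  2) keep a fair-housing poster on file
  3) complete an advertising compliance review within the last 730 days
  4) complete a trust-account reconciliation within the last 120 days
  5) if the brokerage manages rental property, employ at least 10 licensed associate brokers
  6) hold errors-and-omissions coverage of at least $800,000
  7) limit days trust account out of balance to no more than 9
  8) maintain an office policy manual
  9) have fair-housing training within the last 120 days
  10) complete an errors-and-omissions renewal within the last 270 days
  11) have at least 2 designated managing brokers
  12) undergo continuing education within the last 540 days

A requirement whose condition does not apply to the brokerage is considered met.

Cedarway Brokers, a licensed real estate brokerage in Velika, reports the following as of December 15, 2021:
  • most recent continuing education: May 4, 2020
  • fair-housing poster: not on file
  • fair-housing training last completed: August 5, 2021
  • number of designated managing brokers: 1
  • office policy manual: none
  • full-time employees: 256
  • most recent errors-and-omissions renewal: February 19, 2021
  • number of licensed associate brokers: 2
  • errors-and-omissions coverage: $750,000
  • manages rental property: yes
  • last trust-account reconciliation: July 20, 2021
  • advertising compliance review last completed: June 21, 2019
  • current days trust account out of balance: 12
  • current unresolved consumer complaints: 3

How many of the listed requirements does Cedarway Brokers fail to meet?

1. unresolved consumer complaints 3 > 2 → not met
2. fair-housing poster absent → not met
3. advertising compliance review 908 days ago vs limit 730 → not met
4. trust-account reconciliation 148 days ago vs limit 120 → not met
5. condition 'manages rental property' holds; licensed associate brokers 2 < 10 → not met
6. errors-and-omissions coverage $750,000 < $800,000 → not met
7. days trust account out of balance 12 > 9 → not met
8. office policy manual absent → not met
9. fair-housing training 132 days ago vs limit 120 → not met
10. errors-and-omissions renewal 299 days ago vs limit 270 → not met
11. designated managing brokers 1 < 2 → not met
12. continuing education 590 days ago vs limit 540 → not met
Not met: 12 of 12

12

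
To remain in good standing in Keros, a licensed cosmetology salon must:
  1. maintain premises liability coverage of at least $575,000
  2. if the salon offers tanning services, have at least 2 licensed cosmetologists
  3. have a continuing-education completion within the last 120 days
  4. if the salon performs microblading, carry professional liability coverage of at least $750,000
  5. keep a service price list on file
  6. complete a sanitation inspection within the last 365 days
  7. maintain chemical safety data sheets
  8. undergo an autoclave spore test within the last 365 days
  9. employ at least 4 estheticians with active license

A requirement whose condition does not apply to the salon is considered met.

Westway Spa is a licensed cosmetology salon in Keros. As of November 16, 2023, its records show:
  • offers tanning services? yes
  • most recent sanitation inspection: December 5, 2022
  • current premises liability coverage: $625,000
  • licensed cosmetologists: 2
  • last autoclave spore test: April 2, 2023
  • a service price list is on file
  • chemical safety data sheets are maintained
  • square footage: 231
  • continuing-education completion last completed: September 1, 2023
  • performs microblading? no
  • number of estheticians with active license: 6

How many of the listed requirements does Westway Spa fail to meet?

1. premises liability coverage $625,000 ≥ $575,000 → met
2. condition 'offers tanning services' holds; licensed cosmetologists 2 ≥ 2 → met
3. continuing-education completion 76 days ago vs limit 120 → met
4. condition 'performs microblading' does not hold → requirement n/a → met
5. service price list present → met
6. sanitation inspection 346 days ago vs limit 365 → met
7. chemical safety data sheets present → met
8. autoclave spore test 228 days ago vs limit 365 → met
9. estheticians with active license 6 ≥ 4 → met
Not met: 0 of 9

0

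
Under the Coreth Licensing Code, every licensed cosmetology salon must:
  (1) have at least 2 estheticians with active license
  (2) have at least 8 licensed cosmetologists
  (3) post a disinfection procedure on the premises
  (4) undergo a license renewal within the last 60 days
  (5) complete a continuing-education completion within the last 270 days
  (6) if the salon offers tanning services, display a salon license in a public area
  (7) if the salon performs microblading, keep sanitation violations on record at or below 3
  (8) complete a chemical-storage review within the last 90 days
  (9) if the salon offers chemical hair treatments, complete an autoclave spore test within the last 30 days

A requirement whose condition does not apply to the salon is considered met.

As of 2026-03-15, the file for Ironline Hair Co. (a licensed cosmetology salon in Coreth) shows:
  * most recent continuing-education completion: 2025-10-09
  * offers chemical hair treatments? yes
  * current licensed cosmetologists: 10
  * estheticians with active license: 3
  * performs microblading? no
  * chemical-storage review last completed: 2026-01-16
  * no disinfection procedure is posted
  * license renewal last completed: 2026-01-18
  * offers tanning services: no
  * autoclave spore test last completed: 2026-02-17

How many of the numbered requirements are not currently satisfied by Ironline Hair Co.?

1. estheticians with active license 3 ≥ 2 → met
2. licensed cosmetologists 10 ≥ 8 → met
3. disinfection procedure absent → not met
4. license renewal 56 days ago vs limit 60 → met
5. continuing-education completion 157 days ago vs limit 270 → met
6. condition 'offers tanning services' does not hold → requirement n/a → met
7. condition 'performs microblading' does not hold → requirement n/a → met
8. chemical-storage review 58 days ago vs limit 90 → met
9. condition 'offers chemical hair treatments' holds; autoclave spore test 26 days ago vs limit 30 → met
Not met: 1 of 9

1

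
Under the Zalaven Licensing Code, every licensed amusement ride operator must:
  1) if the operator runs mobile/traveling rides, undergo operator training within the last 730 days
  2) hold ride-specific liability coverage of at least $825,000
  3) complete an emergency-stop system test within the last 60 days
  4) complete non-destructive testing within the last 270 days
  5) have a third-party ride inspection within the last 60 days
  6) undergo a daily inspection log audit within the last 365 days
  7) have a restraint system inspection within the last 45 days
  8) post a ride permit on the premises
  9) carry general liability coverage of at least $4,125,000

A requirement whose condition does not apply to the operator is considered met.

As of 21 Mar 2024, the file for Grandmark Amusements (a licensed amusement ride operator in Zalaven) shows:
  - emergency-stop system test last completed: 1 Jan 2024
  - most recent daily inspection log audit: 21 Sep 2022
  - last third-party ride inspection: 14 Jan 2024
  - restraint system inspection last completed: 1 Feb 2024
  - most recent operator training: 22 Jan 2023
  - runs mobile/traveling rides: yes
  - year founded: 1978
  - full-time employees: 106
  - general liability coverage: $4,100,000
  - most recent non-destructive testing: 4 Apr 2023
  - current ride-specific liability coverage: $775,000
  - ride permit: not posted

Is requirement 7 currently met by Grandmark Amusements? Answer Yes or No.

No

7. restraint system inspection 49 days ago vs limit 45 → not met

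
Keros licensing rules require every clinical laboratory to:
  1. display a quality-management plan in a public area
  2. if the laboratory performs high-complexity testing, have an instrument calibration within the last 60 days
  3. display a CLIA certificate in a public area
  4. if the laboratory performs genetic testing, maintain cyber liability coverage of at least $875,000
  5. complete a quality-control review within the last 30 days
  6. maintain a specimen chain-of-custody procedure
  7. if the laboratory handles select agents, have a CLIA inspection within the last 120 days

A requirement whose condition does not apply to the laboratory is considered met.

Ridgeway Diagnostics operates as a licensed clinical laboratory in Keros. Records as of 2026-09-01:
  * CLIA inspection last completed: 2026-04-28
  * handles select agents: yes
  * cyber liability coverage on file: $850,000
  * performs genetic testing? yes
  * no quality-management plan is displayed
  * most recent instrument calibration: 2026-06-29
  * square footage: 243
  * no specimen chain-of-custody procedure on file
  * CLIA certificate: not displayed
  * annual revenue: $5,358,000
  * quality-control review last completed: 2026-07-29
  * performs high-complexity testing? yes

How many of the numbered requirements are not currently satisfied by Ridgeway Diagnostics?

7

1. quality-management plan absent → not met
2. condition 'performs high-complexity testing' holds; instrument calibration 64 days ago vs limit 60 → not met
3. CLIA certificate absent → not met
4. condition 'performs genetic testing' holds; cyber liability coverage $850,000 < $875,000 → not met
5. quality-control review 34 days ago vs limit 30 → not met
6. specimen chain-of-custody procedure absent → not met
7. condition 'handles select agents' holds; CLIA inspection 126 days ago vs limit 120 → not met
Not met: 7 of 7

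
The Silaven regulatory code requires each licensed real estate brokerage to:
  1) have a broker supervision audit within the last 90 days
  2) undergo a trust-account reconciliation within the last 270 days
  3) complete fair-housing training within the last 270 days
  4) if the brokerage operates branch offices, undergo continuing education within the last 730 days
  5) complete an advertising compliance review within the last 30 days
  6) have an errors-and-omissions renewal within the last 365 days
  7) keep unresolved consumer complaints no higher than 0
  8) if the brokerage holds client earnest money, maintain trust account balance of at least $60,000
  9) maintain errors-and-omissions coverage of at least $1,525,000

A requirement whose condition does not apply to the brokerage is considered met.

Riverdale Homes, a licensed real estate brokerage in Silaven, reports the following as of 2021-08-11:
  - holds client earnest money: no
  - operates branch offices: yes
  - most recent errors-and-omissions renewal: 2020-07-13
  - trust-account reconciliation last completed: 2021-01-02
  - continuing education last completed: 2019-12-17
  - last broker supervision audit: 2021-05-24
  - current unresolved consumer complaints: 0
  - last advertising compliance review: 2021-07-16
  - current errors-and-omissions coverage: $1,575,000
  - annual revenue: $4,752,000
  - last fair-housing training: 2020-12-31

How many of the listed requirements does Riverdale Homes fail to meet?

1. broker supervision audit 79 days ago vs limit 90 → met
2. trust-account reconciliation 221 days ago vs limit 270 → met
3. fair-housing training 223 days ago vs limit 270 → met
4. condition 'operates branch offices' holds; continuing education 603 days ago vs limit 730 → met
5. advertising compliance review 26 days ago vs limit 30 → met
6. errors-and-omissions renewal 394 days ago vs limit 365 → not met
7. unresolved consumer complaints 0 ≤ 0 → met
8. condition 'holds client earnest money' does not hold → requirement n/a → met
9. errors-and-omissions coverage $1,575,000 ≥ $1,525,000 → met
Not met: 1 of 9

1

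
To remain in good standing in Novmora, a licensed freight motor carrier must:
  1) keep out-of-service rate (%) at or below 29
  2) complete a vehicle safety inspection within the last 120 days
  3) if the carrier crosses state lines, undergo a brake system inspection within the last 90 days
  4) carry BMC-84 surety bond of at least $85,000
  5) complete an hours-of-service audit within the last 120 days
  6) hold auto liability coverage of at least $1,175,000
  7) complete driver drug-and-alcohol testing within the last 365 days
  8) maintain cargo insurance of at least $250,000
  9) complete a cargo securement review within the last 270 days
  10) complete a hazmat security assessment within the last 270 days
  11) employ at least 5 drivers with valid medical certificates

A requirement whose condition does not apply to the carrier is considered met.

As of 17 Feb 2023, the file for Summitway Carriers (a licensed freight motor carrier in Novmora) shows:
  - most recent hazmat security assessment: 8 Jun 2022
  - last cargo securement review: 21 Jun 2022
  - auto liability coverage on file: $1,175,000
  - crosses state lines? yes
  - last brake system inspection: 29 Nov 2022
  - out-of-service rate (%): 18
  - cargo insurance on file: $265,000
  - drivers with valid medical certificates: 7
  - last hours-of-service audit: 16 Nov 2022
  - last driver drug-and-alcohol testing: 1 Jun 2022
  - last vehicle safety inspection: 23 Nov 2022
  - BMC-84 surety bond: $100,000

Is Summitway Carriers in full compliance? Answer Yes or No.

Yes

1. out-of-service rate (%) 18 ≤ 29 → met
2. vehicle safety inspection 86 days ago vs limit 120 → met
3. condition 'crosses state lines' holds; brake system inspection 80 days ago vs limit 90 → met
4. BMC-84 surety bond $100,000 ≥ $85,000 → met
5. hours-of-service audit 93 days ago vs limit 120 → met
6. auto liability coverage $1,175,000 ≥ $1,175,000 → met
7. driver drug-and-alcohol testing 261 days ago vs limit 365 → met
8. cargo insurance $265,000 ≥ $250,000 → met
9. cargo securement review 241 days ago vs limit 270 → met
10. hazmat security assessment 254 days ago vs limit 270 → met
11. drivers with valid medical certificates 7 ≥ 5 → met
All met.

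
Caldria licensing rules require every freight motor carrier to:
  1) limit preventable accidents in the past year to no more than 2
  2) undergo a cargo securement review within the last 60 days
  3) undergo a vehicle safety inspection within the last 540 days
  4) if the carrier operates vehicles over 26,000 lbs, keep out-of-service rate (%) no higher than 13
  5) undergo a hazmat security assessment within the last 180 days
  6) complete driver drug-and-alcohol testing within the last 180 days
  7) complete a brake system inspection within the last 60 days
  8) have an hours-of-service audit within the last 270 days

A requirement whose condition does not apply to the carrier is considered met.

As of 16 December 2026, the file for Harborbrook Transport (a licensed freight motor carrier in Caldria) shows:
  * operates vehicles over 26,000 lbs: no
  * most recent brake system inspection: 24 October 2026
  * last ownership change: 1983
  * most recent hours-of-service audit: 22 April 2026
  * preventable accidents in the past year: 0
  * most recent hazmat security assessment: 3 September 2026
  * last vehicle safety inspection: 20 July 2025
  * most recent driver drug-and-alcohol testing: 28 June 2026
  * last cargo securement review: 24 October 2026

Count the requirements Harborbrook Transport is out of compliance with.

1. preventable accidents in the past year 0 ≤ 2 → met
2. cargo securement review 53 days ago vs limit 60 → met
3. vehicle safety inspection 514 days ago vs limit 540 → met
4. condition 'operates vehicles over 26,000 lbs' does not hold → requirement n/a → met
5. hazmat security assessment 104 days ago vs limit 180 → met
6. driver drug-and-alcohol testing 171 days ago vs limit 180 → met
7. brake system inspection 53 days ago vs limit 60 → met
8. hours-of-service audit 238 days ago vs limit 270 → met
Not met: 0 of 8

0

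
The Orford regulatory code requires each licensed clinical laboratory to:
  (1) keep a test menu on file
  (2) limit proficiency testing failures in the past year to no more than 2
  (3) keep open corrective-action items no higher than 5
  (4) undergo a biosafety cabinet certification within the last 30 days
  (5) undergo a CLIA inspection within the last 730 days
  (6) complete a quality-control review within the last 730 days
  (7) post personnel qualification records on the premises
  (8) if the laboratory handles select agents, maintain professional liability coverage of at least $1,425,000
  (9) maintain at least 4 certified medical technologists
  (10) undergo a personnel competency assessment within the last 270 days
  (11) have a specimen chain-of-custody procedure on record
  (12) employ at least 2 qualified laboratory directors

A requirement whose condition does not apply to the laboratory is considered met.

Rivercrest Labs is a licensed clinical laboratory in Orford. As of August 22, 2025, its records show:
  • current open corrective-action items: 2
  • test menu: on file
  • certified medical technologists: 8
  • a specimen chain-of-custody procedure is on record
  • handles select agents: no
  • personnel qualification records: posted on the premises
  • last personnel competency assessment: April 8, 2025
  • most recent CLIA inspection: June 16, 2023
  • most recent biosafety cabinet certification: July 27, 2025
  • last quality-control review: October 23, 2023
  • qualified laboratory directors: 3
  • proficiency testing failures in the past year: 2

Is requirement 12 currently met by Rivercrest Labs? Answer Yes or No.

12. qualified laboratory directors 3 ≥ 2 → met

Yes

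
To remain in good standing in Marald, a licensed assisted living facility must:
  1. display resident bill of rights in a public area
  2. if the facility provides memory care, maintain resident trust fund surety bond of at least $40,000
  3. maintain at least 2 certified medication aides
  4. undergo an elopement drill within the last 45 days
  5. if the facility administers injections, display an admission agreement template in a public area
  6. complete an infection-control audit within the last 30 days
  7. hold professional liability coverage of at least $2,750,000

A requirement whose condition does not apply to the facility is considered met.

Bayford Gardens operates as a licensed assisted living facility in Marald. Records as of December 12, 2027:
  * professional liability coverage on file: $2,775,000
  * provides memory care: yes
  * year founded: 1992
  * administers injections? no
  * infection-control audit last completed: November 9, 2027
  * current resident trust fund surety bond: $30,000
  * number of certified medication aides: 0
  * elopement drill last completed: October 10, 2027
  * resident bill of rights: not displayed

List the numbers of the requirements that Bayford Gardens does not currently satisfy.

1, 2, 3, 4, 6

1. resident bill of rights absent → not met
2. condition 'provides memory care' holds; resident trust fund surety bond $30,000 < $40,000 → not met
3. certified medication aides 0 < 2 → not met
4. elopement drill 63 days ago vs limit 45 → not met
5. condition 'administers injections' does not hold → requirement n/a → met
6. infection-control audit 33 days ago vs limit 30 → not met
7. professional liability coverage $2,775,000 ≥ $2,750,000 → met
Not met: 1, 2, 3, 4, 6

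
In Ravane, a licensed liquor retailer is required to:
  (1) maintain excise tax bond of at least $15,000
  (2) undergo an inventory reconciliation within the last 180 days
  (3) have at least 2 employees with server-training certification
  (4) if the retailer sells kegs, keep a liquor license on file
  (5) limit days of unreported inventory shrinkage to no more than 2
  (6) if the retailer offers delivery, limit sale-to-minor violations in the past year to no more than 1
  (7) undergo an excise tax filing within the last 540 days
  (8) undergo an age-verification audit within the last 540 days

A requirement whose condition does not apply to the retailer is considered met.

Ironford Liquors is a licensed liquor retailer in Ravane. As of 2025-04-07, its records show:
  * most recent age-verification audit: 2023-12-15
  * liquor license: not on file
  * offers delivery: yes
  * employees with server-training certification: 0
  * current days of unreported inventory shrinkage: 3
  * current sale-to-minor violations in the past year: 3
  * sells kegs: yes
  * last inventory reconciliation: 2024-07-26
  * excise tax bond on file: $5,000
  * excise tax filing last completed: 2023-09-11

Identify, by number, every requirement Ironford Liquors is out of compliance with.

1, 2, 3, 4, 5, 6, 7

1. excise tax bond $5,000 < $15,000 → not met
2. inventory reconciliation 255 days ago vs limit 180 → not met
3. employees with server-training certification 0 < 2 → not met
4. condition 'sells kegs' holds; liquor license absent → not met
5. days of unreported inventory shrinkage 3 > 2 → not met
6. condition 'offers delivery' holds; sale-to-minor violations in the past year 3 > 1 → not met
7. excise tax filing 574 days ago vs limit 540 → not met
8. age-verification audit 479 days ago vs limit 540 → met
Not met: 1, 2, 3, 4, 5, 6, 7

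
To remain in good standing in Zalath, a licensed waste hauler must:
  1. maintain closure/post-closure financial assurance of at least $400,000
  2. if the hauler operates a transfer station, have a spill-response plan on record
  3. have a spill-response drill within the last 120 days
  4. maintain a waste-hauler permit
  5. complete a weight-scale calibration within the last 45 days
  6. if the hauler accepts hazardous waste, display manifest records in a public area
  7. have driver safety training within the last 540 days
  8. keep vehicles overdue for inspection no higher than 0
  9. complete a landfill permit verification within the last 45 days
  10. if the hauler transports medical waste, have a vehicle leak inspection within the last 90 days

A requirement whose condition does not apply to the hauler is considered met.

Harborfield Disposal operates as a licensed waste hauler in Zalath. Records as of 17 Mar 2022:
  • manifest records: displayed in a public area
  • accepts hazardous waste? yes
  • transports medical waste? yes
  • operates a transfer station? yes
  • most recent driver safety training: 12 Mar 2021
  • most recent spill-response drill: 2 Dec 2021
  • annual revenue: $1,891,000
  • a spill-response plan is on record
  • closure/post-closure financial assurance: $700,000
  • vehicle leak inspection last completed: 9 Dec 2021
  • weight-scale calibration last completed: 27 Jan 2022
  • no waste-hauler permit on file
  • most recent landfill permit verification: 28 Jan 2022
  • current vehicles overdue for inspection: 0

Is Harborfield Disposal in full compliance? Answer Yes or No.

No

1. closure/post-closure financial assurance $700,000 ≥ $400,000 → met
2. condition 'operates a transfer station' holds; spill-response plan present → met
3. spill-response drill 105 days ago vs limit 120 → met
4. waste-hauler permit absent → not met
5. weight-scale calibration 49 days ago vs limit 45 → not met
6. condition 'accepts hazardous waste' holds; manifest records present → met
7. driver safety training 370 days ago vs limit 540 → met
8. vehicles overdue for inspection 0 ≤ 0 → met
9. landfill permit verification 48 days ago vs limit 45 → not met
10. condition 'transports medical waste' holds; vehicle leak inspection 98 days ago vs limit 90 → not met
Not met: 4, 5, 9, 10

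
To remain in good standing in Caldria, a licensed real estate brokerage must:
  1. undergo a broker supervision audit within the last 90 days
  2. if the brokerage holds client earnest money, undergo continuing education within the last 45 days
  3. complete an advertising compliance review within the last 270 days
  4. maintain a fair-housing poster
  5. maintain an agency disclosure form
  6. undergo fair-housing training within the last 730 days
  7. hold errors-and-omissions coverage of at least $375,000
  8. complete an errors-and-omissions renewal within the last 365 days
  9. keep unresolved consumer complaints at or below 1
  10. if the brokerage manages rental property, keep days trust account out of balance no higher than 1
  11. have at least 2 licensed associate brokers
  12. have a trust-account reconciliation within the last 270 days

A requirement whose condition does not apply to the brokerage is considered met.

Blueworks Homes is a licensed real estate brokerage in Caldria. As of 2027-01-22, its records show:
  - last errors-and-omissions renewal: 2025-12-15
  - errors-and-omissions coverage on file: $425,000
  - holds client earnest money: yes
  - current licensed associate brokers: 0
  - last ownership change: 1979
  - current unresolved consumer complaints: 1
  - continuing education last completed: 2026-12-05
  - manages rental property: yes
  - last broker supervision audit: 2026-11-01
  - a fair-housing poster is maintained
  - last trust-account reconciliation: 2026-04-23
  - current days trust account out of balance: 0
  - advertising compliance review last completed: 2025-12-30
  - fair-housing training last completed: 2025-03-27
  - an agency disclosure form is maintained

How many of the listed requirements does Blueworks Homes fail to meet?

1. broker supervision audit 82 days ago vs limit 90 → met
2. condition 'holds client earnest money' holds; continuing education 48 days ago vs limit 45 → not met
3. advertising compliance review 388 days ago vs limit 270 → not met
4. fair-housing poster present → met
5. agency disclosure form present → met
6. fair-housing training 666 days ago vs limit 730 → met
7. errors-and-omissions coverage $425,000 ≥ $375,000 → met
8. errors-and-omissions renewal 403 days ago vs limit 365 → not met
9. unresolved consumer complaints 1 ≤ 1 → met
10. condition 'manages rental property' holds; days trust account out of balance 0 ≤ 1 → met
11. licensed associate brokers 0 < 2 → not met
12. trust-account reconciliation 274 days ago vs limit 270 → not met
Not met: 5 of 12

5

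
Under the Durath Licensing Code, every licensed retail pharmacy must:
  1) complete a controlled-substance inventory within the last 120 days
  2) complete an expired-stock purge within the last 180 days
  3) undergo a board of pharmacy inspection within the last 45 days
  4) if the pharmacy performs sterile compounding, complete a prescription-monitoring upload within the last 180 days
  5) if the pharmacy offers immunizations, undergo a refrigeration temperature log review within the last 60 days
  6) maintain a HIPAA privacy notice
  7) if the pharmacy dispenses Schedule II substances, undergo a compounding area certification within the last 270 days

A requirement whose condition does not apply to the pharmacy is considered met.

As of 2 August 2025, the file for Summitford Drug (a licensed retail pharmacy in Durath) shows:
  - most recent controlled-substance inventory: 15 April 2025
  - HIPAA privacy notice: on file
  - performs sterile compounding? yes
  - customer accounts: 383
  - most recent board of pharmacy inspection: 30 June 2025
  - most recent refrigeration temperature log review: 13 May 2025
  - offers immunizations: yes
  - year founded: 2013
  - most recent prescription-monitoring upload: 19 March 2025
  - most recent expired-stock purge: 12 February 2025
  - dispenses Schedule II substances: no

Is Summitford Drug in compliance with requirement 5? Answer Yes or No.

5. condition 'offers immunizations' holds; refrigeration temperature log review 81 days ago vs limit 60 → not met

No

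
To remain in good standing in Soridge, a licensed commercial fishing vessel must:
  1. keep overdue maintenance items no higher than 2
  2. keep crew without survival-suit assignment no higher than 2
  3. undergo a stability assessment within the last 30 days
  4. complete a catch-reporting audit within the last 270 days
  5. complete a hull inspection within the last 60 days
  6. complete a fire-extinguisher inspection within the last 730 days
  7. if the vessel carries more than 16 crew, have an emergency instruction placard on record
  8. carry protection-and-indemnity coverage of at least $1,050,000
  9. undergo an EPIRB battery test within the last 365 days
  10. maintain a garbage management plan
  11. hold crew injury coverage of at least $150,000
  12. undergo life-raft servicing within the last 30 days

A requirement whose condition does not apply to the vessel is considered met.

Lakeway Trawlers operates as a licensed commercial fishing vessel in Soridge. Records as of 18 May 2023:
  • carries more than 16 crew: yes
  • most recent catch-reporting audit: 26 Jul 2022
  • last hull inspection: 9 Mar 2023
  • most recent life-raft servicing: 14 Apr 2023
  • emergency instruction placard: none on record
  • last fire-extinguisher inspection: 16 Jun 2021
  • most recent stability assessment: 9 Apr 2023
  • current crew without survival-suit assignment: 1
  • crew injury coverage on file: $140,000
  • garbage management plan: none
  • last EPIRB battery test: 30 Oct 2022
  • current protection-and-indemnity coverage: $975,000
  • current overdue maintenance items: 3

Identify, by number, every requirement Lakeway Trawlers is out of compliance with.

1, 3, 4, 5, 7, 8, 10, 11, 12

1. overdue maintenance items 3 > 2 → not met
2. crew without survival-suit assignment 1 ≤ 2 → met
3. stability assessment 39 days ago vs limit 30 → not met
4. catch-reporting audit 296 days ago vs limit 270 → not met
5. hull inspection 70 days ago vs limit 60 → not met
6. fire-extinguisher inspection 701 days ago vs limit 730 → met
7. condition 'carries more than 16 crew' holds; emergency instruction placard absent → not met
8. protection-and-indemnity coverage $975,000 < $1,050,000 → not met
9. EPIRB battery test 200 days ago vs limit 365 → met
10. garbage management plan absent → not met
11. crew injury coverage $140,000 < $150,000 → not met
12. life-raft servicing 34 days ago vs limit 30 → not met
Not met: 1, 3, 4, 5, 7, 8, 10, 11, 12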